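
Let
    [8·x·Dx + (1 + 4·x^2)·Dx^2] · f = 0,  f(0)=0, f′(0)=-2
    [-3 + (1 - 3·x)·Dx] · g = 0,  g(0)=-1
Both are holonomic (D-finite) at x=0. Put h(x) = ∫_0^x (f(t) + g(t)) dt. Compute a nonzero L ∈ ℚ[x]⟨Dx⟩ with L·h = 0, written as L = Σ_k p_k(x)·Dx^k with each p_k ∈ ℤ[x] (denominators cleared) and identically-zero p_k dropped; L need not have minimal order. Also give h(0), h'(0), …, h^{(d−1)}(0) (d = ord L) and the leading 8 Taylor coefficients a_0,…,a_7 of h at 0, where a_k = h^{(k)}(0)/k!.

f: a_k = 0, -2, 0, 8/3, 0, -32/5, 0, 128/7, …
g: a_k = -1, -3, -9, -27, -81, -243, -729, -2187, …
L₀ := lclm(L_f,L_g); ord L₀ ≤ 2+1.
h=∫₀ˣh₀: take L = L₀·Dx.
L = (24 - 288·x - 288·x^2)·Dx^2 + (-31 + 24·x - 204·x^2 - 288·x^3)·Dx^3 + (3 - 5·x - 20·x^3 - 48·x^4)·Dx^4  (order 4).
h: a_k = 0, -1, -5/2, -3, -73/12, -81/5, -1247/30, -729/7, …
ICs: h(0) = 0, h′(0) = -1, h′′(0) = -5, h′′′(0) = -18.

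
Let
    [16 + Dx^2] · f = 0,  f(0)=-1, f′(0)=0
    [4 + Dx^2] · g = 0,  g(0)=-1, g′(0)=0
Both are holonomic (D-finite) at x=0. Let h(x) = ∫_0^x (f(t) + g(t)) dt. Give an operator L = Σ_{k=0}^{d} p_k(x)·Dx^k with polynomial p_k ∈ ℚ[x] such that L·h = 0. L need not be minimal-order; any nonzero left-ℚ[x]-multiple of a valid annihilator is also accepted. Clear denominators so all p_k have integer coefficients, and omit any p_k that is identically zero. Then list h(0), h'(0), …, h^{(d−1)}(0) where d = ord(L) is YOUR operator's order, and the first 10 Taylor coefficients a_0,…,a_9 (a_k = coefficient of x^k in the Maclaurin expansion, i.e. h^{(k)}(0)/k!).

L = 64·Dx + 20·Dx^3 + Dx^5  (order 5).
h: a_k = 0, -2, 0, 10/3, 0, -34/15, 0, 52/63, 0, -514/2835, …
ICs: h(0) = 0, h′(0) = -2, h′′(0) = 0, h′′′(0) = 20, h′′′′(0) = 0.

f: a_k = -1, 0, 8, 0, -32/3, 0, 256/45, 0, -512/315, 0, …
g: a_k = -1, 0, 2, 0, -2/3, 0, 4/45, 0, -2/315, 0, …
Weyl lclm of L_f,L_g ⇒ L₀ (ord ≤ 4).
∫: right-multiply L₀ by Dx.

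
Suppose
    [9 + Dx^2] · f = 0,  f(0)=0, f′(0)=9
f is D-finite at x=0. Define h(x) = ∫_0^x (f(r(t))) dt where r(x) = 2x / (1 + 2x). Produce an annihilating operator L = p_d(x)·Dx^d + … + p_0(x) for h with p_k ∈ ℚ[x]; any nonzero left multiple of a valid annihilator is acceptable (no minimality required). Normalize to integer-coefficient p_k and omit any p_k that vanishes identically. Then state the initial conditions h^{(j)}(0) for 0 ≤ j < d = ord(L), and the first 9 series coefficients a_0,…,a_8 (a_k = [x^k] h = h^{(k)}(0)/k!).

f: a_k = 0, 9, 0, -27/2, 0, 243/40, 0, -729/560, 0, …
h₀=f(r): pull back L_f along r ⇒ L₀.
∫: right-multiply L₀ by Dx.
L = 36·Dx + (4 + 24·x + 48·x^2 + 32·x^3)·Dx^2 + (1 + 8·x + 24·x^2 + 32·x^3 + 16·x^4)·Dx^3  (order 3).
h: a_k = 0, 0, 9, -12, -9, 504/5, -1758/5, 6120/7, -58059/35, …
ICs: h(0) = 0, h′(0) = 0, h′′(0) = 18.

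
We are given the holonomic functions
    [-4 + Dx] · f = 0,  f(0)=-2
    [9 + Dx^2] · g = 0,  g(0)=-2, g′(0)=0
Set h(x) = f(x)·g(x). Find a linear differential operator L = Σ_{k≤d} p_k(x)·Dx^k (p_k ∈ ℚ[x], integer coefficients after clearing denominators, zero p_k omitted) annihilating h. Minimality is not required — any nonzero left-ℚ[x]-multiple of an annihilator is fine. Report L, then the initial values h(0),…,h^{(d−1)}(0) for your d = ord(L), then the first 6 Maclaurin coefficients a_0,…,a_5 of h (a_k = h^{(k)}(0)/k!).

f: a_k = -2, -8, -16, -64/3, -64/3, -256/15, …
g: a_k = -2, 0, 9, 0, -27/4, 0, …
Product ⇒ symmetric product L₀, ord ≤ 2.
L = 25 - 8·Dx + Dx^2  (order 2).
h: a_k = 4, 16, 14, -88/3, -527/6, -1558/15, …
ICs: h(0) = 4, h′(0) = 16.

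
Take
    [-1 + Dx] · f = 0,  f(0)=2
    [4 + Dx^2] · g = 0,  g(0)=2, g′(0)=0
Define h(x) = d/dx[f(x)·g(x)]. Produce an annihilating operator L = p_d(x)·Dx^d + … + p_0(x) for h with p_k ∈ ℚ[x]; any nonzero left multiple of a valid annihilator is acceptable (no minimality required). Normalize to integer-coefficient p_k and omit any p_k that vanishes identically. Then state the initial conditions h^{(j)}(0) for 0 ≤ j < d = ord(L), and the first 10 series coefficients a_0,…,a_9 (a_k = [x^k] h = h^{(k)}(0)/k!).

L = 5 - 2·Dx + Dx^2  (order 2).
h: a_k = 4, -12, -22, -14/3, 41/6, 39/10, 29/180, -527/1260, -1199/10080, 79/30240, …
ICs: h(0) = 4, h′(0) = -12.

f: a_k = 2, 2, 1, 1/3, 1/12, 1/60, 1/360, 1/2520, 1/20160, 1/181440, …
g: a_k = 2, 0, -4, 0, 4/3, 0, -8/45, 0, 4/315, 0, …
Product ⇒ symmetric product L₀, ord ≤ 2.
h₀' ⇒ L via d/dx closure of L₀.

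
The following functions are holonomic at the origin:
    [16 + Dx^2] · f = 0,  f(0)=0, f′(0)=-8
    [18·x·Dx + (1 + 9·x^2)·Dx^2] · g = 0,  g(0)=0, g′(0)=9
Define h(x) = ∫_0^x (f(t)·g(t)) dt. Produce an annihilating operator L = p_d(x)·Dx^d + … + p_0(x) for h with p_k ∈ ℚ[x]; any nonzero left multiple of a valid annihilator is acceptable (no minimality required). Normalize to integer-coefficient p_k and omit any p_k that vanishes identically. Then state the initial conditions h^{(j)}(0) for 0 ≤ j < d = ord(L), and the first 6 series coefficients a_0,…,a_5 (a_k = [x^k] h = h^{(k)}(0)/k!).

L = (20800 + 494784·x^2 + 2923776·x^4 + 11943936·x^6 + 26873856·x^8)·Dx + (19584·x + 342144·x^3 + 2239488·x^5 + 6718464·x^7)·Dx^2 + (1700 + 42732·x^2 + 318816·x^4 + 1492992·x^6 + 3359232·x^8)·Dx^3 + (1224·x + 21384·x^3 + 139968·x^5 + 419904·x^7)·Dx^4 + (25 + 738·x^2 + 8505·x^4 + 46656·x^6 + 104976·x^8)·Dx^5  (order 5).
h: a_k = 0, 0, 0, -24, 0, 408/5, …
ICs: h(0) = 0, h′(0) = 0, h′′(0) = 0, h′′′(0) = -144, h′′′′(0) = 0.

f: a_k = 0, -8, 0, 64/3, 0, -256/15, …
g: a_k = 0, 9, 0, -27, 0, 729/5, …
f·g: L₀ = L_f ⊗_s L_g, ord ≤ 2·2.
Integrate: L := L₀·Dx.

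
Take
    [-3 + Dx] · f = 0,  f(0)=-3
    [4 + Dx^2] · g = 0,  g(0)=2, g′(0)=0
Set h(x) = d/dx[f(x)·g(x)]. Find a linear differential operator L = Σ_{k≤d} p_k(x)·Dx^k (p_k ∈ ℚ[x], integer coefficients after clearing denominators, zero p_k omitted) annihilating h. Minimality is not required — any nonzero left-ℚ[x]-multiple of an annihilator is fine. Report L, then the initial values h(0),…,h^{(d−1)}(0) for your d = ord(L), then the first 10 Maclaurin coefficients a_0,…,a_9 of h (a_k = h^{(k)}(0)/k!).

f: a_k = -3, -9, -27/2, -27/2, -81/8, -243/40, -243/80, -729/560, -2187/4480, -729/4480, …
g: a_k = 2, 0, -4, 0, 4/3, 0, -8/45, 0, 4/315, 0, …
L₀ := L_f ⊗_s L_g (sym. prod.), ord ≤ 2.
h₀' ⇒ L via d/dx closure of L₀.
L = 13 - 6·Dx + Dx^2  (order 2).
h: a_k = -18, -30, 27, 119, 597/4, 407/4, 1483/40, 239/840, -18801/2240, -68305/12096, …
ICs: h(0) = -18, h′(0) = -30.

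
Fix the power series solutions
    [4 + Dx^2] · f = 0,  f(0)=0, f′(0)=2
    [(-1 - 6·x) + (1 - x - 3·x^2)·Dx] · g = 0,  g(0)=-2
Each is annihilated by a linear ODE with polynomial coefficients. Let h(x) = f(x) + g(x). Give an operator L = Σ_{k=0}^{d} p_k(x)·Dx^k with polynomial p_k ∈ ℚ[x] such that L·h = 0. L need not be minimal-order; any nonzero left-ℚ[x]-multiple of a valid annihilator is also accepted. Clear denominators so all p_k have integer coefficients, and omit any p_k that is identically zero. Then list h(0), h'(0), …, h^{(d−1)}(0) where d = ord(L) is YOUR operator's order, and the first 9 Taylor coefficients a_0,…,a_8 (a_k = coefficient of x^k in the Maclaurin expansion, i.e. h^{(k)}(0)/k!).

L = (-92 - 608·x - 512·x^2 - 1104·x^3 - 360·x^4 - 432·x^5) + (24 - 4·x - 24·x^2 - 80·x^3 - 180·x^4 - 216·x^5 - 216·x^6)·Dx + (-23 - 152·x - 128·x^2 - 276·x^3 - 90·x^4 - 108·x^5)·Dx^2 + (6 - x - 6·x^2 - 20·x^3 - 45·x^4 - 54·x^5 - 54·x^6)·Dx^3  (order 3).
h: a_k = -2, 0, -8, -46/3, -38, -1196/15, -194, -136718/315, -1016, …
ICs: h(0) = -2, h′(0) = 0, h′′(0) = -16.

f: a_k = 0, 2, 0, -4/3, 0, 4/15, 0, -8/315, 0, …
g: a_k = -2, -2, -8, -14, -38, -80, -194, -434, -1016, …
Sum ⇒ L₀ = lclm(L_f,L_g) in ℚ(x)⟨Dx⟩.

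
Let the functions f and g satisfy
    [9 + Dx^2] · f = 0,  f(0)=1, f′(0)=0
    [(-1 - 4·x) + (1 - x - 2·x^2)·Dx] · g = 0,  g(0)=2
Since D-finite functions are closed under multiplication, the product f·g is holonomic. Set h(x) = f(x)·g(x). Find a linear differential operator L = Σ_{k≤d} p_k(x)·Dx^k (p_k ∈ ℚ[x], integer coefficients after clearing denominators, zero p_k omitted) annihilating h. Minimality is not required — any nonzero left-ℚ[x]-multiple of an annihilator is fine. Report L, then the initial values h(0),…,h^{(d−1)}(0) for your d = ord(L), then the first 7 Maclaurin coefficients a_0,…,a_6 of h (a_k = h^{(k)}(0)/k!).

f: a_k = 1, 0, -9/2, 0, 27/8, 0, -81/80, …
g: a_k = 2, 2, 6, 10, 22, 42, 86, …
L₀ := L_f ⊗_s L_g (sym. prod.), ord ≤ 2.
L = (-5 + 9·x + 18·x^2) + (2 + 8·x)·Dx + (-1 + x + 2·x^2)·Dx^2  (order 2).
h: a_k = 2, 2, -3, 1, 7/4, 15/4, 209/40, …
ICs: h(0) = 2, h′(0) = 2.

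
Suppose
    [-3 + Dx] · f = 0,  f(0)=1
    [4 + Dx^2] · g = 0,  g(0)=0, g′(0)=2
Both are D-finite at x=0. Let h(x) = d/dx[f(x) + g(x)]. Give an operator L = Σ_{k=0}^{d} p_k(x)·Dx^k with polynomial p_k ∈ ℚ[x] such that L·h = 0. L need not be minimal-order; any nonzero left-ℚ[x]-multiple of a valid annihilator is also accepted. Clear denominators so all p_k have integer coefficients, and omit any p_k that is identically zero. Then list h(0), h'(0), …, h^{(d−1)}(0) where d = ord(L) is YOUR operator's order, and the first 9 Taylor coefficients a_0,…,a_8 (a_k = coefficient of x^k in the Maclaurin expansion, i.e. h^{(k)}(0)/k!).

L = 12 - 4·Dx + 3·Dx^2 - Dx^3  (order 3).
h: a_k = 5, 9, 19/2, 27/2, 275/24, 243/40, 2059/720, 729/560, 577/1152, …
ICs: h(0) = 5, h′(0) = 9, h′′(0) = 19.

f: a_k = 1, 3, 9/2, 9/2, 27/8, 81/40, 81/80, 243/560, 729/4480, …
g: a_k = 0, 2, 0, -4/3, 0, 4/15, 0, -8/315, 0, …
Sum ⇒ L₀ = lclm(L_f,L_g) in ℚ(x)⟨Dx⟩.
h₀' ⇒ L via d/dx closure of L₀.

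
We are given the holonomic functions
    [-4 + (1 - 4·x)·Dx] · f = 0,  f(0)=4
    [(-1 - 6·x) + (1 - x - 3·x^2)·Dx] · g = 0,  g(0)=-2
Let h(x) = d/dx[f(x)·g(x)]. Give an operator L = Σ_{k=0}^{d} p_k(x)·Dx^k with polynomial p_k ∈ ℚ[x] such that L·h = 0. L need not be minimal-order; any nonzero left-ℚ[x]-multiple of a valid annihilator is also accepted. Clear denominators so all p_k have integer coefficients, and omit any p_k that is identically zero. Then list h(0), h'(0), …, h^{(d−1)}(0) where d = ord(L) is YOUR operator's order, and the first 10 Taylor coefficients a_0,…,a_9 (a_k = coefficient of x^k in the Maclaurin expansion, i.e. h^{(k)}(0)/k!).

L = (48 - 102·x - 354·x^2 + 192·x^3 + 1728·x^4) + (-5 + 27·x + 21·x^2 - 238·x^3 + 60·x^4 + 432·x^5)·Dx  (order 1).
h: a_k = -40, -384, -2472, -13792, -70560, -343344, -1614424, -7412736, -33440760, -148840240, …
ICs: h(0) = -40.

f: a_k = 4, 16, 64, 256, 1024, 4096, 16384, 65536, 262144, 1048576, …
g: a_k = -2, -2, -8, -14, -38, -80, -194, -434, -1016, -2318, …
h₀=f·g: eliminate ⇒ L₀, order ≤ 1·1.
h=h₀': d/dx-closure on L₀ ⇒ L.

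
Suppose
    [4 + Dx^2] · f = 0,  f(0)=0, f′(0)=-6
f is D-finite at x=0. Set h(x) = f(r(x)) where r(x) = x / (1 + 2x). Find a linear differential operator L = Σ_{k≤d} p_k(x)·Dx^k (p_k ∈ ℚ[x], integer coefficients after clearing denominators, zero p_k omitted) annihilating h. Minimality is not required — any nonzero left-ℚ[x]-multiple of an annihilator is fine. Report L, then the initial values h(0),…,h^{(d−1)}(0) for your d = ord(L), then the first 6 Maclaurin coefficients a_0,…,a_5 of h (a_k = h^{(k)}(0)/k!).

f: a_k = 0, -6, 0, 4, 0, -4/5, …
h₀=f(r): pull back L_f along r ⇒ L₀.
L = 4 + (4 + 24·x + 48·x^2 + 32·x^3)·Dx + (1 + 8·x + 24·x^2 + 32·x^3 + 16·x^4)·Dx^2  (order 2).
h: a_k = 0, -6, 12, -20, 24, -4/5, …
ICs: h(0) = 0, h′(0) = -6.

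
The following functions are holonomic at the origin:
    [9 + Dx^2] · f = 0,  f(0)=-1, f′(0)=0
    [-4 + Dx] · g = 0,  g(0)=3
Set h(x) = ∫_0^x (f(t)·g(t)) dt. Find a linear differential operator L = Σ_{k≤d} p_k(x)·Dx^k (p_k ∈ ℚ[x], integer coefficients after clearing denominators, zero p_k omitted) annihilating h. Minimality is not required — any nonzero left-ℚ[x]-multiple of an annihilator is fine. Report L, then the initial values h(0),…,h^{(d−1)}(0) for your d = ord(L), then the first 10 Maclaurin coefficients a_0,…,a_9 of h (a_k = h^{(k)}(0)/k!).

f: a_k = -1, 0, 9/2, 0, -27/8, 0, 81/80, 0, -729/4480, 0, …
g: a_k = 3, 12, 24, 32, 32, 128/5, 256/15, 1024/105, 512/105, 2048/945, …
f·g: L₀ = L_f ⊗_s L_g, ord ≤ 2·1.
h=∫₀ˣh₀: take L = L₀·Dx.
L = 25·Dx - 8·Dx^2 + Dx^3  (order 3).
h: a_k = 0, -3, -6, -7/2, 11/2, 527/40, 779/60, 1679/240, 4031/3360, -164833/120960, …
ICs: h(0) = 0, h′(0) = -3, h′′(0) = -12.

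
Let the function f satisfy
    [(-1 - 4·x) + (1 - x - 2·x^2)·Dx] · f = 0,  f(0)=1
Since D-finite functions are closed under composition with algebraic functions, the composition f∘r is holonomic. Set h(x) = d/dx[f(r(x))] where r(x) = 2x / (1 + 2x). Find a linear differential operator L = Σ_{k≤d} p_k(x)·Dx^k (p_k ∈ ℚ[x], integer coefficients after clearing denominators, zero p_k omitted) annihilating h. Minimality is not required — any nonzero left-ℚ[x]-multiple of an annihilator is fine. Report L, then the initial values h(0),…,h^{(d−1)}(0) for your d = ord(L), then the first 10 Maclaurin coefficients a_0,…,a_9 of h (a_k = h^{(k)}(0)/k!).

f: a_k = 1, 1, 3, 5, 11, 21, 43, 85, 171, 341, …
Substitute x→r, Dx→(1/r')Dx; clear ⇒ L₀.
h=h₀': d/dx-closure on L₀ ⇒ L.
L = (8 + 48·x + 288·x^2 + 320·x^3) + (-1 - 14·x - 36·x^2 + 56·x^3 + 160·x^4)·Dx  (order 1).
h: a_k = 2, 16, 0, 256, -640, 4608, -17920, 90112, -387072, 1761280, …
ICs: h(0) = 2.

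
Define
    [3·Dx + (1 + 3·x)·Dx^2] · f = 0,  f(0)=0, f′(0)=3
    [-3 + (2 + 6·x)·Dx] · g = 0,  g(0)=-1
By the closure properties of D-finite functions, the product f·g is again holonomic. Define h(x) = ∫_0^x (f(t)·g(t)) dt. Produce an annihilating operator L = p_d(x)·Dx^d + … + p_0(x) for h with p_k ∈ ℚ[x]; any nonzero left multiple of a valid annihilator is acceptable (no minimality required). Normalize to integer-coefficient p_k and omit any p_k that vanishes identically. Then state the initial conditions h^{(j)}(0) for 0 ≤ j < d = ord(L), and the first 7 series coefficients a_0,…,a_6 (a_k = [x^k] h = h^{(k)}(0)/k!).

L = 9·Dx + (4 + 24·x + 36·x^2)·Dx^3  (order 3).
h: a_k = 0, 0, -3/2, 0, 9/32, -27/40, 1917/1280, …
ICs: h(0) = 0, h′(0) = 0, h′′(0) = -3.

f: a_k = 0, 3, -9/2, 9, -81/4, 243/5, -243/2, …
g: a_k = -1, -3/2, 9/8, -27/16, 405/128, -1701/256, 15309/1024, …
h₀=f·g: eliminate ⇒ L₀, order ≤ 2·1.
h=∫h₀ ⇒ L = L₀·Dx.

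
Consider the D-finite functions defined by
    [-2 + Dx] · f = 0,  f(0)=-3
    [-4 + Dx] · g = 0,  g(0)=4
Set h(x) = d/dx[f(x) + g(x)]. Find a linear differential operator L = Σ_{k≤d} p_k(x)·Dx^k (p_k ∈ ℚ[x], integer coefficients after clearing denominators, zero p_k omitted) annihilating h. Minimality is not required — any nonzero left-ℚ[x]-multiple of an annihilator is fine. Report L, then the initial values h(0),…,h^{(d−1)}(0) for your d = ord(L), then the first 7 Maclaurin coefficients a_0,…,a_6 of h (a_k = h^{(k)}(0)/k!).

f: a_k = -3, -6, -6, -4, -2, -4/5, -4/15, …
g: a_k = 4, 16, 32, 128/3, 128/3, 512/15, 1024/45, …
Sum ⇒ L₀ = lclm(L_f,L_g) in ℚ(x)⟨Dx⟩.
h=h₀': d/dx-closure on L₀ ⇒ L.
L = 8 - 6·Dx + Dx^2  (order 2).
h: a_k = 10, 52, 116, 488/3, 500/3, 2024/15, 4072/45, …
ICs: h(0) = 10, h′(0) = 52.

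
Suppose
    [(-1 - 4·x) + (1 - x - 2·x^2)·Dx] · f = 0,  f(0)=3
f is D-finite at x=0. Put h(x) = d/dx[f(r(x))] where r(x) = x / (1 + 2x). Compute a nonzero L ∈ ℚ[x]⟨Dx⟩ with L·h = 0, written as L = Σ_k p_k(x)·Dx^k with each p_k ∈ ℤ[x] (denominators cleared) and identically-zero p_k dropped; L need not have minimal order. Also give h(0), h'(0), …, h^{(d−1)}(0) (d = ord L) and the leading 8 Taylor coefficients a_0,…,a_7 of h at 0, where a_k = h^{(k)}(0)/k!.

f: a_k = 3, 3, 9, 15, 33, 63, 129, 255, …
Change of var in L_f (x↦r) gives L₀.
Differentiate: ansatz ord ≤ ord L₀ ⇒ L.
L = 2 + (-1 - 11·x - 36·x^2 - 36·x^3)·Dx  (order 1).
h: a_k = 3, 6, -27, 108, -405, 1458, -5103, 17496, …
ICs: h(0) = 3.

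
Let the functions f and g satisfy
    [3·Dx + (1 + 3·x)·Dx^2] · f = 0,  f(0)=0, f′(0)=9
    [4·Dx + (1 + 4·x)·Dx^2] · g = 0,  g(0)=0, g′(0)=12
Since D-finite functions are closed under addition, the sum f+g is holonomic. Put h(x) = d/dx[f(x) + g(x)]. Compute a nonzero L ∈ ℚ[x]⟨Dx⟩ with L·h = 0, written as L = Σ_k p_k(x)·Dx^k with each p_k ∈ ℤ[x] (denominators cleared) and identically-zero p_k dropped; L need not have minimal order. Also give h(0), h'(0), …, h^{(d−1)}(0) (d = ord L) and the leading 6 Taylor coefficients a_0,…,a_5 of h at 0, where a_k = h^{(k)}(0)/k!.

f: a_k = 0, 9, -27/2, 27, -243/4, 729/5, …
g: a_k = 0, 12, -24, 64, -192, 3072/5, …
Sum ⇒ L₀ = lclm(L_f,L_g) in ℚ(x)⟨Dx⟩.
Derive L from L₀ (diff closure).
L = 24 + (14 + 48·x)·Dx + (1 + 7·x + 12·x^2)·Dx^2  (order 2).
h: a_k = 21, -75, 273, -1011, 3801, -14475, …
ICs: h(0) = 21, h′(0) = -75.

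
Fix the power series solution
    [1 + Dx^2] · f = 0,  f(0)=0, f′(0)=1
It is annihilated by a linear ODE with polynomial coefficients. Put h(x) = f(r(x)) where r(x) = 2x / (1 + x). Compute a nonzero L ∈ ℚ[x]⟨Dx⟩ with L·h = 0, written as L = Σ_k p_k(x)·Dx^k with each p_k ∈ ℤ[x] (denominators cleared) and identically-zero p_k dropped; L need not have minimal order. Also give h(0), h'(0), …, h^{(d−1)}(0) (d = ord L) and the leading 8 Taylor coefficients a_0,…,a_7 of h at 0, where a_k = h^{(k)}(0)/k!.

L = 4 + (2 + 6·x + 6·x^2 + 2·x^3)·Dx + (1 + 4·x + 6·x^2 + 4·x^3 + x^4)·Dx^2  (order 2).
h: a_k = 0, 2, -2, 2/3, 2, -86/15, 10, -4418/315, …
ICs: h(0) = 0, h′(0) = 2.

f: a_k = 0, 1, 0, -1/6, 0, 1/120, 0, -1/5040, …
h₀=f(r): pull back L_f along r ⇒ L₀.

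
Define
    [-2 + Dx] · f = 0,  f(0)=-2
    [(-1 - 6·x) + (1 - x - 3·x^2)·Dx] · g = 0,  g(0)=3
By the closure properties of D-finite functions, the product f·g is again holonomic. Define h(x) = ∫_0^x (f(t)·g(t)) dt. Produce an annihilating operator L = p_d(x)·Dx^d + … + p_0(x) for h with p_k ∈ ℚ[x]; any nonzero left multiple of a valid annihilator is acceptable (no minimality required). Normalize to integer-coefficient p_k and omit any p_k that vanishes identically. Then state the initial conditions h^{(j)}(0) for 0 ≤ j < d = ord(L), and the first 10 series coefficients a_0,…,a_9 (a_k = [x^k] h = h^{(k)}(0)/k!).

f: a_k = -2, -4, -4, -8/3, -4/3, -8/15, -8/45, -16/315, -4/315, -8/2835, …
g: a_k = 3, 3, 12, 21, 57, 120, 291, 651, 1524, 3477, …
h₀=f·g: eliminate ⇒ L₀, order ≤ 1·1.
h=∫h₀ ⇒ L = L₀·Dx.
L = (3 + 4·x - 6·x^2)·Dx + (-1 + x + 3·x^2)·Dx^2  (order 2).
h: a_k = 0, -6, -9, -16, -55/2, -258/5, -1474/15, -20462/105, -54829/140, -151736/189, …
ICs: h(0) = 0, h′(0) = -6.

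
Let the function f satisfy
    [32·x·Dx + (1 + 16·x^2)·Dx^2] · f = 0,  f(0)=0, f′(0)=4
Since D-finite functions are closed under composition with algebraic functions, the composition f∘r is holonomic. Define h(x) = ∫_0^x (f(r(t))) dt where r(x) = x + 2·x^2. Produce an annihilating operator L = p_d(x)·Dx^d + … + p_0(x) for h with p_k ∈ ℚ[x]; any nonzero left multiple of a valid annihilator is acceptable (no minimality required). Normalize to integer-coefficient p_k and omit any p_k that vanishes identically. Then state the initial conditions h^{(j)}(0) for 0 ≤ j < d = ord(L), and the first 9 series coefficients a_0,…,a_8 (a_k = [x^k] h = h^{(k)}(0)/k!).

f: a_k = 0, 4, 0, -64/3, 0, 1024/5, 0, -16384/7, 0, …
Change of var in L_f (x↦r) gives L₀.
Integrate: L := L₀·Dx.
L = (-4 + 32·x + 256·x^2 + 768·x^3 + 768·x^4)·Dx^2 + (1 + 4·x + 16·x^2 + 128·x^3 + 320·x^4 + 256·x^5)·Dx^3  (order 3).
h: a_k = 0, 0, 2, 8/3, -16/3, -128/5, -128/15, 5632/21, 5120/7, …
ICs: h(0) = 0, h′(0) = 0, h′′(0) = 4.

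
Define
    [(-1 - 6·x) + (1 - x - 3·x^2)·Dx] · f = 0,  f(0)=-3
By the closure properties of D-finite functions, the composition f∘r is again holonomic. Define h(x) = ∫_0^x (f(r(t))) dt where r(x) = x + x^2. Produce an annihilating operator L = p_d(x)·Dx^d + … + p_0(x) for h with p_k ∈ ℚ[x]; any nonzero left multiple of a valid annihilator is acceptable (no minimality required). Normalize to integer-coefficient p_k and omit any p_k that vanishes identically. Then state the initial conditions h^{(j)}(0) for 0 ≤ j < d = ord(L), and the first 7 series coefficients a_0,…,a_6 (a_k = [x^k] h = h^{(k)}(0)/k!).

f: a_k = -3, -3, -12, -21, -57, -120, -291, …
h₀=f(r): pull back L_f along r ⇒ L₀.
h=∫₀ˣh₀: take L = L₀·Dx.
L = (1 + 8·x + 18·x^2 + 12·x^3)·Dx + (-1 + x + 4·x^2 + 6·x^3 + 3·x^4)·Dx^2  (order 2).
h: a_k = 0, -3, -3/2, -5, -45/4, -132/5, -137/2, …
ICs: h(0) = 0, h′(0) = -3.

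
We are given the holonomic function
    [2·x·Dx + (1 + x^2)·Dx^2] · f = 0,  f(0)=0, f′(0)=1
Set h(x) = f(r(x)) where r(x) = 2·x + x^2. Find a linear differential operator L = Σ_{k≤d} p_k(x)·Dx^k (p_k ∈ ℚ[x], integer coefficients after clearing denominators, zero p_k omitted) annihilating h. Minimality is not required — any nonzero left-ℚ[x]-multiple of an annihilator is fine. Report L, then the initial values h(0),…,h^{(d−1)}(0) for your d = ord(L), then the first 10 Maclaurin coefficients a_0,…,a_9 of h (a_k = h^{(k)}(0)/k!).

L = (-1 + 8·x + 16·x^2 + 12·x^3 + 3·x^4)·Dx + (1 + x + 4·x^2 + 8·x^3 + 5·x^4 + x^5)·Dx^2  (order 2).
h: a_k = 0, 2, 1, -8/3, -4, 22/5, 47/3, -16/7, -56, -334/9, …
ICs: h(0) = 0, h′(0) = 2.

f: a_k = 0, 1, 0, -1/3, 0, 1/5, 0, -1/7, 0, 1/9, …
L₀ from L_f via x↦r, Dx↦r'^{-1}Dx.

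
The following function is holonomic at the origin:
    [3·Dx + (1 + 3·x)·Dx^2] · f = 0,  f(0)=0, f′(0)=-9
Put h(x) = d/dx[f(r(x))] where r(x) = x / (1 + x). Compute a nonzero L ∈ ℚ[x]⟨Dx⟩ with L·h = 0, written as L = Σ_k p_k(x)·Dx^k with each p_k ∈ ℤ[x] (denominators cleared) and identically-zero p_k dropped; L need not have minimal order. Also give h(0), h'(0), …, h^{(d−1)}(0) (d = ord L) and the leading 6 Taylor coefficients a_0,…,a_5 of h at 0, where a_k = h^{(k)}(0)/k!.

L = (5 + 8·x) + (1 + 5·x + 4·x^2)·Dx  (order 1).
h: a_k = -9, 45, -189, 765, -3069, 12285, …
ICs: h(0) = -9.

f: a_k = 0, -9, 27/2, -27, 243/4, -729/5, …
h₀=f(r): pull back L_f along r ⇒ L₀.
h₀' ⇒ L via d/dx closure of L₀.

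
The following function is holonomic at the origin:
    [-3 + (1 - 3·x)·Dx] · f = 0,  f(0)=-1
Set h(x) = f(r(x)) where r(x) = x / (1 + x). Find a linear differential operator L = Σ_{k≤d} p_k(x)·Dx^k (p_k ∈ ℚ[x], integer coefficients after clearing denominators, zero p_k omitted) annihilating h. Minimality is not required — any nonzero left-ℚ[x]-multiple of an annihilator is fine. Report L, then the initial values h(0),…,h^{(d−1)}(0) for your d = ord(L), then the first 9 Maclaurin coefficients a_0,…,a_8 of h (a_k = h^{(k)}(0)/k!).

L = 3 + (-1 + x + 2·x^2)·Dx  (order 1).
h: a_k = -1, -3, -6, -12, -24, -48, -96, -192, -384, …
ICs: h(0) = -1.

f: a_k = -1, -3, -9, -27, -81, -243, -729, -2187, -6561, …
h₀=f(r): pull back L_f along r ⇒ L₀.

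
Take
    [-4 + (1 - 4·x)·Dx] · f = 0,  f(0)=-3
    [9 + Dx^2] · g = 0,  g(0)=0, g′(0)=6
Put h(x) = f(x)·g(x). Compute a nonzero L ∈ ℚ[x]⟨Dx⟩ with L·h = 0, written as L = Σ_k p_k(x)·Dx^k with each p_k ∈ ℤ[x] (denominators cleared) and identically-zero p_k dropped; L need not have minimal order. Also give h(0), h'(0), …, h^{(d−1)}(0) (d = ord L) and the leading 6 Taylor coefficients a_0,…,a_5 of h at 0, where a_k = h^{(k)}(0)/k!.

L = (-9 + 36·x) + 8·Dx + (-1 + 4·x)·Dx^2  (order 2).
h: a_k = 0, -18, -72, -261, -1044, -83763/20, …
ICs: h(0) = 0, h′(0) = -18.

f: a_k = -3, -12, -48, -192, -768, -3072, …
g: a_k = 0, 6, 0, -9, 0, 81/20, …
Sym-product of L_f,L_g gives L₀ (≤ ord 2).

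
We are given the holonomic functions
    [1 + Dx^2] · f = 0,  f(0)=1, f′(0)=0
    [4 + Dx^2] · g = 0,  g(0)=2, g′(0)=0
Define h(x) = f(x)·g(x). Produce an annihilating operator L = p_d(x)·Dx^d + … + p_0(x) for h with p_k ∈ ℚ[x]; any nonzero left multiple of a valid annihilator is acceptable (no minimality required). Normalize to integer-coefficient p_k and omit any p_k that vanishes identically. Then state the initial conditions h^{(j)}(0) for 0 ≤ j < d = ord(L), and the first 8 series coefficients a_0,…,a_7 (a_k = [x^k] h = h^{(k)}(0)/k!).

f: a_k = 1, 0, -1/2, 0, 1/24, 0, -1/720, 0, …
g: a_k = 2, 0, -4, 0, 4/3, 0, -8/45, 0, …
Sym-product of L_f,L_g gives L₀ (≤ ord 4).
L = 9 + 10·Dx^2 + Dx^4  (order 4).
h: a_k = 2, 0, -5, 0, 41/12, 0, -73/72, 0, …
ICs: h(0) = 2, h′(0) = 0, h′′(0) = -10, h′′′(0) = 0.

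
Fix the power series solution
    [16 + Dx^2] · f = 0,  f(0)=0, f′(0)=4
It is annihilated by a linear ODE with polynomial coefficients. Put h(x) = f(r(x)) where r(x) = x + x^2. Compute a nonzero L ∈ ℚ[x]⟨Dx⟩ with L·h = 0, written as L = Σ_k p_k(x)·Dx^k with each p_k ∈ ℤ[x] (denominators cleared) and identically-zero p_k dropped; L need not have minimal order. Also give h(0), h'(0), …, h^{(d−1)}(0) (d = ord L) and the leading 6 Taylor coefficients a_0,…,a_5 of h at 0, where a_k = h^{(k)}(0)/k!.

L = (16 + 96·x + 192·x^2 + 128·x^3) - 2·Dx + (1 + 2·x)·Dx^2  (order 2).
h: a_k = 0, 4, 4, -32/3, -32, -352/15, …
ICs: h(0) = 0, h′(0) = 4.

f: a_k = 0, 4, 0, -32/3, 0, 128/15, …
Substitute x→r, Dx→(1/r')Dx; clear ⇒ L₀.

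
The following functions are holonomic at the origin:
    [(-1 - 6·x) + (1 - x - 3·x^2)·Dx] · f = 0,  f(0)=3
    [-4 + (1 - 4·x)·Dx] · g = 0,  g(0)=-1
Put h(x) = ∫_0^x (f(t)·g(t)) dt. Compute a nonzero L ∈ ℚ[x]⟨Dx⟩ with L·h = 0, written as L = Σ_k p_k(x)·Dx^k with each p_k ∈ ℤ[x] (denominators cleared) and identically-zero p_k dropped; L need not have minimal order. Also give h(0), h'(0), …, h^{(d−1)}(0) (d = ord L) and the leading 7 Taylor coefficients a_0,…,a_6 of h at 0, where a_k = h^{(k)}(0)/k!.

f: a_k = 3, 3, 12, 21, 57, 120, 291, …
g: a_k = -1, -4, -16, -64, -256, -1024, -4096, …
Sym-product of L_f,L_g gives L₀ (≤ ord 1).
∫: right-multiply L₀ by Dx.
L = (-5 + 2·x + 36·x^2)·Dx + (1 - 5·x + x^2 + 12·x^3)·Dx^2  (order 2).
h: a_k = 0, -3, -15/2, -24, -309/4, -1293/5, -882, …
ICs: h(0) = 0, h′(0) = -3.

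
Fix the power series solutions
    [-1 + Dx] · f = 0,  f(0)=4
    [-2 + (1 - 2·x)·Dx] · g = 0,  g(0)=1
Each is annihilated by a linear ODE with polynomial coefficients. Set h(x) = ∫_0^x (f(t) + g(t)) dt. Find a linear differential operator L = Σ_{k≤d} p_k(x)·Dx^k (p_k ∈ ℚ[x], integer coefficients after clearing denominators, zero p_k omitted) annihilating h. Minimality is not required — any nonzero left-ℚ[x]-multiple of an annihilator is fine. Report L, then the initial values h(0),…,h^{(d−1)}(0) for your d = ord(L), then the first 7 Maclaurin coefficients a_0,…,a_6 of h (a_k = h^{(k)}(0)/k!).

f: a_k = 4, 4, 2, 2/3, 1/6, 1/30, 1/180, …
g: a_k = 1, 2, 4, 8, 16, 32, 64, …
Sum ⇒ L₀ = lclm(L_f,L_g) in ℚ(x)⟨Dx⟩.
h=∫₀ˣh₀: take L = L₀·Dx.
L = (6 + 4·x)·Dx + (-7 - 4·x + 4·x^2)·Dx^2 + (1 - 4·x^2)·Dx^3  (order 3).
h: a_k = 0, 5, 3, 2, 13/6, 97/30, 961/180, …
ICs: h(0) = 0, h′(0) = 5, h′′(0) = 6.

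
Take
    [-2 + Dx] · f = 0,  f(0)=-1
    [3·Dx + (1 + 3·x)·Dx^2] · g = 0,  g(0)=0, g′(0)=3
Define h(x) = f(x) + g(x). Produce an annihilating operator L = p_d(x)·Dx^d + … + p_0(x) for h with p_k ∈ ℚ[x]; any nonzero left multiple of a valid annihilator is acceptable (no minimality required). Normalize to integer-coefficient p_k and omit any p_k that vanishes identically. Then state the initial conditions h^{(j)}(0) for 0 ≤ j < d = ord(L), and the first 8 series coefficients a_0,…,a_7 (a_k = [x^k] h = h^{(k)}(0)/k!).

L = (-48 - 36·x)·Dx + (14 - 24·x - 36·x^2)·Dx^2 + (5 + 21·x + 18·x^2)·Dx^3  (order 3).
h: a_k = -1, 1, -13/2, 23/3, -251/12, 145/3, -10943/90, 98407/315, …
ICs: h(0) = -1, h′(0) = 1, h′′(0) = -13.

f: a_k = -1, -2, -2, -4/3, -2/3, -4/15, -4/45, -8/315, …
g: a_k = 0, 3, -9/2, 9, -81/4, 243/5, -243/2, 2187/7, …
h₀=f+g: left-lcm gives L₀, ord ≤ 3.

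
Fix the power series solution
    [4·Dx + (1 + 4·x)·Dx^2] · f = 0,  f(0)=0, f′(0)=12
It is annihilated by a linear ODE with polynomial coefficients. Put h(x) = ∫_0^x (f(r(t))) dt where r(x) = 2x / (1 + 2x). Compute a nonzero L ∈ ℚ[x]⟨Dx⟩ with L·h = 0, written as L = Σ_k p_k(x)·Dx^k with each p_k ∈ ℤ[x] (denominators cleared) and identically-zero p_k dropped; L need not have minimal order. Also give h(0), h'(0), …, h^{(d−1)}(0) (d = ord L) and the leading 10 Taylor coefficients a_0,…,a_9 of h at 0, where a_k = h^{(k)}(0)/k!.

L = (12 + 40·x)·Dx^2 + (1 + 12·x + 20·x^2)·Dx^3  (order 3).
h: a_k = 0, 0, 12, -48, 248, -7488/5, 49984/5, -71424, 3749952/7, -4166656, …
ICs: h(0) = 0, h′(0) = 0, h′′(0) = 24.

f: a_k = 0, 12, -24, 64, -192, 3072/5, -2048, 49152/7, -24576, 262144/3, …
f∘r: x↦r, Dx↦Dx/r' in L_f ⇒ L₀.
∫: right-multiply L₀ by Dx.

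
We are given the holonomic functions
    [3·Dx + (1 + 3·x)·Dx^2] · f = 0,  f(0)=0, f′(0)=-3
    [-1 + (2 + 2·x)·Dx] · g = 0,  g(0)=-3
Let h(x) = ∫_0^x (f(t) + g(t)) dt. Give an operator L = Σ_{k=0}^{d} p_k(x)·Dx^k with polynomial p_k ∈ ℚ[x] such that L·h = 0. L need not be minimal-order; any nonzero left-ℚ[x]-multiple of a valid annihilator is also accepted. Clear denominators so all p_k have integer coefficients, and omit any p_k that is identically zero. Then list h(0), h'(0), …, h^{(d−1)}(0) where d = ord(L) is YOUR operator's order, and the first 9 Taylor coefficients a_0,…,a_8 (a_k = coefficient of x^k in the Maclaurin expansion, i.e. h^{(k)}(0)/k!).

f: a_k = 0, -3, 9/2, -9, 81/4, -243/5, 243/2, -2187/7, 6561/8, …
g: a_k = -3, -3/2, 3/8, -3/16, 15/128, -21/256, 63/1024, -99/2048, 1287/32768, …
L₀ := lclm(L_f,L_g); ord L₀ ≤ 2+1.
∫: right-multiply L₀ by Dx.
L = (27 + 9·x)·Dx^2 + (69 + 126·x + 45·x^2)·Dx^3 + (10 + 46·x + 54·x^2 + 18·x^3)·Dx^4  (order 4).
h: a_k = 0, -3, -9/4, 13/8, -147/64, 2607/640, -20771/2560, 124479/7168, -4479669/114688, …
ICs: h(0) = 0, h′(0) = -3, h′′(0) = -9/2, h′′′(0) = 39/4.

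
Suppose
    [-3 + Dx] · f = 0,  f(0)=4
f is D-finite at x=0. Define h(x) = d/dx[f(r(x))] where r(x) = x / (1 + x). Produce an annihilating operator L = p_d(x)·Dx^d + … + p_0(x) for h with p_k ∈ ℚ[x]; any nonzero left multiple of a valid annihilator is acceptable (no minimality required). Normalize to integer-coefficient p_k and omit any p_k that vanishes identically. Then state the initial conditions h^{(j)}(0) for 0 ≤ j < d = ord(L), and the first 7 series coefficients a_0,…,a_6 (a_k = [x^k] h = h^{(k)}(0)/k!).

f: a_k = 4, 12, 18, 18, 27/2, 81/10, 81/20, …
Change of var in L_f (x↦r) gives L₀.
h=h₀': d/dx-closure on L₀ ⇒ L.
L = (1 - 2·x) + (-1 - 2·x - x^2)·Dx  (order 1).
h: a_k = 12, 12, -18, 6, 21/2, -207/10, 411/20, …
ICs: h(0) = 12.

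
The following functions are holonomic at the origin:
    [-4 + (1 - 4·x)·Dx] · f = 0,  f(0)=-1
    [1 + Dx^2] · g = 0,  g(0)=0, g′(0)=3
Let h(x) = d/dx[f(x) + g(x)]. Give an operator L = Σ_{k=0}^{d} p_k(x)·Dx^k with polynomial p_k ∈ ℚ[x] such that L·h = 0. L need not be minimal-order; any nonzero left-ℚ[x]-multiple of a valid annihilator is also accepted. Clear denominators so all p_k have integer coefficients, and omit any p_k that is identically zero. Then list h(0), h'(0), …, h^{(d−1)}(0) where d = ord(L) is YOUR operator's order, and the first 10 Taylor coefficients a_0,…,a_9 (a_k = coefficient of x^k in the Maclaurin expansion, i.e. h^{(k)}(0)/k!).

f: a_k = -1, -4, -16, -64, -256, -1024, -4096, -16384, -65536, -262144, …
g: a_k = 0, 3, 0, -1/2, 0, 1/40, 0, -1/1680, 0, 1/120960, …
L₀ := lclm(L_f,L_g); ord L₀ ≤ 1+2.
h₀' ⇒ L via d/dx closure of L₀.
L = (1544 - 64·x + 128·x^2) + (-97 + 396·x - 48·x^2 + 64·x^3)·Dx + (1544 - 64·x + 128·x^2)·Dx^2 + (-97 + 396·x - 48·x^2 + 64·x^3)·Dx^3  (order 3).
h: a_k = -1, -32, -387/2, -1024, -40959/8, -24576, -27525121/240, -524288, -31708938239/13440, -10485760, …
ICs: h(0) = -1, h′(0) = -32, h′′(0) = -387.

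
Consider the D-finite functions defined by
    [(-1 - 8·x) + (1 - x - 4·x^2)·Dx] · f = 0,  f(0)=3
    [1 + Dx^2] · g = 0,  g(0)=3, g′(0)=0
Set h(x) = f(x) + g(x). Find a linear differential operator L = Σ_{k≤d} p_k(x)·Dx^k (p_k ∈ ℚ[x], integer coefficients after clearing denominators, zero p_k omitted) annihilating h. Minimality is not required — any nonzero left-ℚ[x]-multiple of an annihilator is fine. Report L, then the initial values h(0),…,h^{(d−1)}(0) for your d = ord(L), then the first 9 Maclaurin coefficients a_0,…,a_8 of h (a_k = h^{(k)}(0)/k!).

f: a_k = 3, 3, 15, 27, 87, 195, 543, 1323, 3495, …
g: a_k = 3, 0, -3/2, 0, 1/8, 0, -1/240, 0, 1/13440, …
Weyl lclm of L_f,L_g ⇒ L₀ (ord ≤ 3).
L = (55 + 486·x + 553·x^2 + 1488·x^3 + 80·x^4 + 128·x^5) + (-11 - 11·x - 23·x^2 + 169·x^3 + 348·x^4 + 48·x^5 + 64·x^6)·Dx + (55 + 486·x + 553·x^2 + 1488·x^3 + 80·x^4 + 128·x^5)·Dx^2 + (-11 - 11·x - 23·x^2 + 169·x^3 + 348·x^4 + 48·x^5 + 64·x^6)·Dx^3  (order 3).
h: a_k = 6, 3, 27/2, 27, 697/8, 195, 130319/240, 1323, 46972801/13440, …
ICs: h(0) = 6, h′(0) = 3, h′′(0) = 27.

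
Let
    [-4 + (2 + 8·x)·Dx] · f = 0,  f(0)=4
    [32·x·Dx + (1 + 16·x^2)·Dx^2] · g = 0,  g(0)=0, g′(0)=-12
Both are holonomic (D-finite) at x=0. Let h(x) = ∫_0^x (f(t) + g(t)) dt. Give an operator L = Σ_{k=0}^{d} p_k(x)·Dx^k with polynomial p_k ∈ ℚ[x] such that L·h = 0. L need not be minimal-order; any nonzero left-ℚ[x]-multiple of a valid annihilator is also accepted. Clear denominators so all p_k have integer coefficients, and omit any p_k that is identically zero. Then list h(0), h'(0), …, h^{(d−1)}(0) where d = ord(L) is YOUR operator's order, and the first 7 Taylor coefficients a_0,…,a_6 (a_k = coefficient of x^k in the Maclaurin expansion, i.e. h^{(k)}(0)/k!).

f: a_k = 4, 8, -8, 16, -40, 112, -336, …
g: a_k = 0, -12, 0, 64, 0, -3072/5, 0, …
L₀ := lclm(L_f,L_g); ord L₀ ≤ 1+2.
Integrate: L := L₀·Dx.
L = (-32 - 320·x + 1536·x^2 + 3072·x^3)·Dx^2 + (-22 - 128·x + 320·x^2 + 6144·x^3 + 10752·x^4)·Dx^3 + (-1 + 12·x + 96·x^2 + 384·x^3 + 1792·x^4 + 3072·x^5)·Dx^4  (order 4).
h: a_k = 0, 4, -2, -8/3, 20, -8, -1256/15, …
ICs: h(0) = 0, h′(0) = 4, h′′(0) = -4, h′′′(0) = -16.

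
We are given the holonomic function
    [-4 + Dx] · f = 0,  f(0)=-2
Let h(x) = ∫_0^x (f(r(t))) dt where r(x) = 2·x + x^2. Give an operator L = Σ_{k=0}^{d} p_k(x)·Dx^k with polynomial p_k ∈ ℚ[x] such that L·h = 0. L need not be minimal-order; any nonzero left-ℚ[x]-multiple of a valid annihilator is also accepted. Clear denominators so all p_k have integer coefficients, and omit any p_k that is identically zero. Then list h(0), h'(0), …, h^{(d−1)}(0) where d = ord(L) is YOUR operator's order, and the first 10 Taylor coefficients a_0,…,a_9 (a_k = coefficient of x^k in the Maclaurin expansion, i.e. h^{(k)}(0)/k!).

f: a_k = -2, -8, -16, -64/3, -64/3, -256/15, -512/45, -2048/315, -1024/315, -4096/2835, …
f∘r: x↦r, Dx↦Dx/r' in L_f ⇒ L₀.
h=∫h₀ ⇒ L = L₀·Dx.
L = (-8 - 8·x)·Dx + Dx^2  (order 2).
h: a_k = 0, -2, -8, -24, -176/3, -368/3, -3392/15, -118208/315, -179264/315, -753856/945, …
ICs: h(0) = 0, h′(0) = -2.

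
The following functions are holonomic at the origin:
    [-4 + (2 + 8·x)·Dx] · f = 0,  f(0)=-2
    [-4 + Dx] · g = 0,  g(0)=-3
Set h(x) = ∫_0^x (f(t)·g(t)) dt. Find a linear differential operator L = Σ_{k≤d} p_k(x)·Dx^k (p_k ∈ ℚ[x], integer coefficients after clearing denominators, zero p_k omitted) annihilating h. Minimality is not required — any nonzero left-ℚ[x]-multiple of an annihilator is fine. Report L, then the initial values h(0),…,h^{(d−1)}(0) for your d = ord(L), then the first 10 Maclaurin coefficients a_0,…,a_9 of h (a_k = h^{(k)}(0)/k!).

L = (-6 - 16·x)·Dx + (1 + 4·x)·Dx^2  (order 2).
h: a_k = 0, 6, 18, 28, 34, 132/5, 428/15, -712/105, 2246/35, -158204/945, …
ICs: h(0) = 0, h′(0) = 6.

f: a_k = -2, -4, 4, -8, 20, -56, 168, -528, 1716, -5720, …
g: a_k = -3, -12, -24, -32, -32, -128/5, -256/15, -1024/105, -512/105, -2048/945, …
Sym-product of L_f,L_g gives L₀ (≤ ord 1).
h=∫h₀ ⇒ L = L₀·Dx.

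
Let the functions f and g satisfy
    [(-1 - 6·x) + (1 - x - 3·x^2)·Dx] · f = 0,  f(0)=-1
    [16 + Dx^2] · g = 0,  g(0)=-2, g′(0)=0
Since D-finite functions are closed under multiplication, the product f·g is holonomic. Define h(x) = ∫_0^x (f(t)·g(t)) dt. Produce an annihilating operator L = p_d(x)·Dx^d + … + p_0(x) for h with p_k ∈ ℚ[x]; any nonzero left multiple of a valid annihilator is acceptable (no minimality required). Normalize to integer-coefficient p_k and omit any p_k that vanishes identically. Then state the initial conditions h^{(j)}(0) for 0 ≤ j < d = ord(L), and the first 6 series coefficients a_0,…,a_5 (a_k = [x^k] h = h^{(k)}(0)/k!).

L = (-10 + 16·x + 48·x^2)·Dx + (2 + 12·x)·Dx^2 + (-1 + x + 3·x^2)·Dx^3  (order 3).
h: a_k = 0, 2, 1, -8/3, -1/2, -14/15, …
ICs: h(0) = 0, h′(0) = 2, h′′(0) = 2.

f: a_k = -1, -1, -4, -7, -19, -40, …
g: a_k = -2, 0, 16, 0, -64/3, 0, …
Sym-product of L_f,L_g gives L₀ (≤ ord 2).
h=∫h₀ ⇒ L = L₀·Dx.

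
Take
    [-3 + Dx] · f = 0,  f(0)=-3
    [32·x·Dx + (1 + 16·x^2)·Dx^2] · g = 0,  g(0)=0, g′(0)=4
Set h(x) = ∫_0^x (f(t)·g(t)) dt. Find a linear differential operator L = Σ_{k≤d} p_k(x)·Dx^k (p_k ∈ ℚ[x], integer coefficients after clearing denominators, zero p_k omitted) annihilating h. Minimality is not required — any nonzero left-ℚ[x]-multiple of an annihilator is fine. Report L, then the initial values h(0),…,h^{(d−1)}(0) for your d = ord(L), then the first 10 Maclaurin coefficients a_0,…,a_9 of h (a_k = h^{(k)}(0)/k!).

f: a_k = -3, -9, -27/2, -27/2, -81/8, -243/40, -243/80, -729/560, -2187/4480, -729/4480, …
g: a_k = 0, 4, 0, -64/3, 0, 1024/5, 0, -16384/7, 0, 262144/9, …
Product ⇒ symmetric product L₀, ord ≤ 2.
Integrate: L := L₀·Dx.
L = (9 - 96·x + 144·x^2)·Dx + (-6 + 32·x - 96·x^2)·Dx^2 + (1 + 16·x^2)·Dx^3  (order 3).
h: a_k = 0, 0, -6, -12, 5/2, 138/5, -1223/20, -3159/14, 624507/1120, 286607/140, …
ICs: h(0) = 0, h′(0) = 0, h′′(0) = -12.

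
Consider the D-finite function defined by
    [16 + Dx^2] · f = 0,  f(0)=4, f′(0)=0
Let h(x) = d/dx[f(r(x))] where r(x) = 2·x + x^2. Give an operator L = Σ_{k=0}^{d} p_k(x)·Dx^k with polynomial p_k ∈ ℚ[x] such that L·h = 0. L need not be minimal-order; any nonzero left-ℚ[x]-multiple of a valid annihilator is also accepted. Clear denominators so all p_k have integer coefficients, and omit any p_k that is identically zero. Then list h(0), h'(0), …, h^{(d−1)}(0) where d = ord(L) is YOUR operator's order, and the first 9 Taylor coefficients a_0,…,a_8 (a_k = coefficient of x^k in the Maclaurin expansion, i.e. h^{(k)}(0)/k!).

f: a_k = 4, 0, -32, 0, 128/3, 0, -1024/45, 0, 2048/315, …
Substitute x→r, Dx→(1/r')Dx; clear ⇒ L₀.
h=h₀': d/dx-closure on L₀ ⇒ L.
L = (67 + 256·x + 384·x^2 + 256·x^3 + 64·x^4) + (-3 - 3·x)·Dx + (1 + 2·x + x^2)·Dx^2  (order 2).
h: a_k = 0, -256, -384, 7808/3, 20480/3, -38912/15, -422912/15, -9460736/315, 950272/35, …
ICs: h(0) = 0, h′(0) = -256.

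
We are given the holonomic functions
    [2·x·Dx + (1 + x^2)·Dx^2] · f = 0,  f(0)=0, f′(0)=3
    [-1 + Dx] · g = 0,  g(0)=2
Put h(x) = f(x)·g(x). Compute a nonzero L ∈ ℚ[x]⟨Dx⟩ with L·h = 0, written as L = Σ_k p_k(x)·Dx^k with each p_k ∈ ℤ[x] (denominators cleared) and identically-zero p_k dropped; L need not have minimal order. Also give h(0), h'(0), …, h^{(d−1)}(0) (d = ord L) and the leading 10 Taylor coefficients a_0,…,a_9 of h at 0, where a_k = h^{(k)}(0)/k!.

f: a_k = 0, 3, 0, -1, 0, 3/5, 0, -3/7, 0, 1/3, …
g: a_k = 2, 2, 1, 1/3, 1/12, 1/60, 1/360, 1/2520, 1/20160, 1/181440, …
Sym-product of L_f,L_g gives L₀ (≤ ord 2).
L = (1 - 2·x + x^2) + (-2 + 2·x - 2·x^2)·Dx + (1 + x^2)·Dx^2  (order 2).
h: a_k = 0, 6, 6, 1, -1, 9/20, 11/12, -93/280, -113/168, 1151/4032, …
ICs: h(0) = 0, h′(0) = 6.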